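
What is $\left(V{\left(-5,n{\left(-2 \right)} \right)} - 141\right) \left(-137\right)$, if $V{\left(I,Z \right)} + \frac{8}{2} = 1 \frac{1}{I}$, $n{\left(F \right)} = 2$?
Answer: $\frac{99462}{5} \approx 19892.0$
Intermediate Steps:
$V{\left(I,Z \right)} = -4 + \frac{1}{I}$ ($V{\left(I,Z \right)} = -4 + 1 \frac{1}{I} = -4 + \frac{1}{I}$)
$\left(V{\left(-5,n{\left(-2 \right)} \right)} - 141\right) \left(-137\right) = \left(\left(-4 + \frac{1}{-5}\right) - 141\right) \left(-137\right) = \left(\left(-4 - \frac{1}{5}\right) - 141\right) \left(-137\right) = \left(- \frac{21}{5} - 141\right) \left(-137\right) = \left(- \frac{726}{5}\right) \left(-137\right) = \frac{99462}{5}$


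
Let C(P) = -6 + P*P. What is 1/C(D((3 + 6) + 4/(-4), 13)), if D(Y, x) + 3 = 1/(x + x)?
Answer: 676/1873 ≈ 0.36092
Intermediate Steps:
D(Y, x) = -3 + 1/(2*x) (D(Y, x) = -3 + 1/(x + x) = -3 + 1/(2*x))
C(P) = -6 + P²
1/C(D((3 + 6) + 4/(-4), 13)) = 1/(-6 + (-3 + (½)/13)²) = 1/(-6 + (-3 + (½)*(1/13))²) = 1/(-6 + (-3 + 1/26)²) = 1/(-6 + (-77/26)²) = 1/(-6 + 5929/676) = 1/(1873/676) = 676/1873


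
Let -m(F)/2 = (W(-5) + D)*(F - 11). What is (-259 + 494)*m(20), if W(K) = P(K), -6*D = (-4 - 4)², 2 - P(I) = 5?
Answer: 57810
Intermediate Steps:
P(I) = -3 (P(I) = 2 - 1*5 = 2 - 5 = -3)
D = -32/3 (D = -(-4 - 4)²/6 = -⅙*(-8)² = -⅙*64 = -32/3 ≈ -10.667)
W(K) = -3
m(F) = -902/3 + 82*F/3 (m(F) = -2*(-3 - 32/3)*(F - 11) = -(-82)*(-11 + F)/3 = -2*(451/3 - 41*F/3) = -902/3 + 82*F/3)
(-259 + 494)*m(20) = (-259 + 494)*(-902/3 + (82/3)*20) = 235*(-902/3 + 1640/3) = 235*246 = 57810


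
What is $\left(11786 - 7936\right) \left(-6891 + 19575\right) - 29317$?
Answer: $48804083$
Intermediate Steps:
$\left(11786 - 7936\right) \left(-6891 + 19575\right) - 29317 = 3850 \cdot 12684 - 29317 = 48833400 - 29317 = 48804083$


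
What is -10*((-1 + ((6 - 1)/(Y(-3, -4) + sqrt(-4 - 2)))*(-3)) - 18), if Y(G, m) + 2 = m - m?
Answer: 160 - 15*I*sqrt(6) ≈ 160.0 - 36.742*I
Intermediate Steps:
Y(G, m) = -2 (Y(G, m) = -2 + (m - m) = -2 + 0 = -2)
-10*((-1 + ((6 - 1)/(Y(-3, -4) + sqrt(-4 - 2)))*(-3)) - 18) = -10*((-1 + ((6 - 1)/(-2 + sqrt(-4 - 2)))*(-3)) - 18) = -10*((-1 + (5/(-2 + sqrt(-6)))*(-3)) - 18) = -10*((-1 + (5/(-2 + I*sqrt(6)))*(-3)) - 18) = -10*((-1 - 15/(-2 + I*sqrt(6))) - 18) = -10*(-19 - 15/(-2 + I*sqrt(6))) = 190 + 150/(-2 + I*sqrt(6))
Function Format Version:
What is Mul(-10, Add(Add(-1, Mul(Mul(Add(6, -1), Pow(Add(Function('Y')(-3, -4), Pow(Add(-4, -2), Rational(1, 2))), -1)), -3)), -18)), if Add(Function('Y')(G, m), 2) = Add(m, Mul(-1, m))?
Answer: Add(160, Mul(-15, I, Pow(6, Rational(1, 2)))) ≈ Add(160.00, Mul(-36.742, I))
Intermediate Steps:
Function('Y')(G, m) = -2 (Function('Y')(G, m) = Add(-2, Add(m, Mul(-1, m))) = Add(-2, 0) = -2)
Mul(-10, Add(Add(-1, Mul(Mul(Add(6, -1), Pow(Add(Function('Y')(-3, -4), Pow(Add(-4, -2), Rational(1, 2))), -1)), -3)), -18)) = Mul(-10, Add(Add(-1, Mul(Mul(Add(6, -1), Pow(Add(-2, Pow(Add(-4, -2), Rational(1, 2))), -1)), -3)), -18)) = Mul(-10, Add(Add(-1, Mul(Mul(5, Pow(Add(-2, Pow(-6, Rational(1, 2))), -1)), -3)), -18)) = Mul(-10, Add(Add(-1, Mul(Mul(5, Pow(Add(-2, Mul(I, Pow(6, Rational(1, 2)))), -1)), -3)), -18)) = Mul(-10, Add(Add(-1, Mul(-15, Pow(Add(-2, Mul(I, Pow(6, Rational(1, 2)))), -1))), -18)) = Mul(-10, Add(-19, Mul(-15, Pow(Add(-2, Mul(I, Pow(6, Rational(1, 2)))), -1)))) = Add(190, Mul(150, Pow(Add(-2, Mul(I, Pow(6, Rational(1, 2)))), -1)))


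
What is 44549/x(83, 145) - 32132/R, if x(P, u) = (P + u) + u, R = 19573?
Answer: 859972341/7300729 ≈ 117.79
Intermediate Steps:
x(P, u) = P + 2*u
44549/x(83, 145) - 32132/R = 44549/(83 + 2*145) - 32132/19573 = 44549/(83 + 290) - 32132*1/19573 = 44549/373 - 32132/19573 = 859972341/7300729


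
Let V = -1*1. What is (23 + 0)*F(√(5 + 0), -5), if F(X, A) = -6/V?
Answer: 138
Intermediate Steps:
V = -1
F(X, A) = 6 (F(X, A) = -6/(-1) = -6*(-1) = 6)
(23 + 0)*F(√(5 + 0), -5) = (23 + 0)*6 = 23*6 = 138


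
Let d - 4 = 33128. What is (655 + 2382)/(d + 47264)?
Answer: 3037/80396 ≈ 0.037776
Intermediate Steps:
d = 33132 (d = 4 + 33128 = 33132)
(655 + 2382)/(d + 47264) = (655 + 2382)/(33132 + 47264) = 3037/80396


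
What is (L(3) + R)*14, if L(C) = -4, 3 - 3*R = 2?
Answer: -154/3 ≈ -51.333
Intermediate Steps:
R = 1/3 (R = 1 - 1/3*2 = 1 - 2/3 = 1/3 ≈ 0.33333)
(L(3) + R)*14 = (-4 + 1/3)*14 = -11/3*14 = -154/3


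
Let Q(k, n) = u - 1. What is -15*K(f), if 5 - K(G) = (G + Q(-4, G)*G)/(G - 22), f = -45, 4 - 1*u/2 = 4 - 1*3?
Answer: -975/67 ≈ -14.552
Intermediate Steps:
u = 6 (u = 8 - 2*(4 - 1*3) = 8 - 2*(4 - 3) = 8 - 2*1 = 8 - 2 = 6)
Q(k, n) = 5 (Q(k, n) = 6 - 1 = 5)
K(G) = 5 - 6*G/(-22 + G) (K(G) = 5 - (G + 5*G)/(G - 22) = 5 - 6*G/(-22 + G))
-15*K(f) = -15*(-110 - 1*(-45))/(-22 - 45) = -15*(-110 + 45)/(-67) = -(-15)*(-65)/67 = -15*65/67 = -975/67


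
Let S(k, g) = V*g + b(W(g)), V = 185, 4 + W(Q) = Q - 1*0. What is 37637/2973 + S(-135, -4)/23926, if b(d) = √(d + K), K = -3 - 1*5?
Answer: 449151421/35565999 + 2*I/11963 ≈ 12.629 + 0.00016718*I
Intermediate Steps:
W(Q) = -4 + Q (W(Q) = -4 + (Q - 1*0) = -4 + (Q + 0) = -4 + Q)
K = -8 (K = -3 - 5 = -8)
b(d) = √(-8 + d) (b(d) = √(d - 8) = √(-8 + d))
S(k, g) = √(-12 + g) + 185*g (S(k, g) = 185*g + √(-8 + (-4 + g)) = 185*g + √(-12 + g) = √(-12 + g) + 185*g)
37637/2973 + S(-135, -4)/23926 = 37637/2973 + (√(-12 - 4) + 185*(-4))/23926 = 37637*(1/2973) + (√(-16) - 740)*(1/23926) = 37637/2973 + (4*I - 740)*(1/23926) = 37637/2973 + (-740 + 4*I)*(1/23926) = 37637/2973 + (-370/11963 + 2*I/11963) = 449151421/35565999 + 2*I/11963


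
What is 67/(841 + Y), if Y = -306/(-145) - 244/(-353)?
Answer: 3429395/43189983 ≈ 0.079403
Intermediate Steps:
Y = 143398/51185 (Y = -306*(-1/145) - 244*(-1/353) = 306/145 + 244/353 = 143398/51185 ≈ 2.8016)
67/(841 + Y) = 67/(841 + 143398/51185) = 67/(43189983/51185) = (51185/43189983)*67 = 3429395/43189983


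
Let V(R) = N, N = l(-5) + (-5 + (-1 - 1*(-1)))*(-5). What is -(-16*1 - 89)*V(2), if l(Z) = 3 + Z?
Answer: 2415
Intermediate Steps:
N = 23 (N = (3 - 5) + (-5 + (-1 - 1*(-1)))*(-5) = -2 + (-5 + (-1 + 1))*(-5) = -2 + (-5 + 0)*(-5) = -2 - 5*(-5) = -2 + 25 = 23)
V(R) = 23
-(-16*1 - 89)*V(2) = -(-16*1 - 89)*23 = -(-16 - 89)*23 = -(-105)*23 = -1*(-2415) = 2415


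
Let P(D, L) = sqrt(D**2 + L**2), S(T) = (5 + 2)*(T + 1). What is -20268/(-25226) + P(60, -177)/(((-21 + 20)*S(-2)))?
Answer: 10134/12613 + 3*sqrt(3881)/7 ≈ 27.502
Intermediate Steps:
S(T) = 7 + 7*T (S(T) = 7*(1 + T) = 7 + 7*T)
-20268/(-25226) + P(60, -177)/(((-21 + 20)*S(-2))) = -20268/(-25226) + sqrt(60**2 + (-177)**2)/(((-21 + 20)*(7 + 7*(-2)))) = -20268*(-1/25226) + sqrt(3600 + 31329)/((-(7 - 14))) = 10134/12613 + sqrt(34929)/((-1*(-7))) = 10134/12613 + (3*sqrt(3881))/7 = 10134/12613 + (3*sqrt(3881))*(1/7) = 10134/12613 + 3*sqrt(3881)/7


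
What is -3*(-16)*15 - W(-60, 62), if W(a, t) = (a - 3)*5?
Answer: 1035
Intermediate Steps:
W(a, t) = -15 + 5*a (W(a, t) = (-3 + a)*5 = -15 + 5*a)
-3*(-16)*15 - W(-60, 62) = -3*(-16)*15 - (-15 + 5*(-60)) = 48*15 - (-15 - 300) = 720 - 1*(-315) = 720 + 315 = 1035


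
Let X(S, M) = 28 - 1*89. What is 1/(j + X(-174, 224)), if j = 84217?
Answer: 1/84156 ≈ 1.1883e-5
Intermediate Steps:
X(S, M) = -61 (X(S, M) = 28 - 89 = -61)
1/(j + X(-174, 224)) = 1/(84217 - 61) = 1/84156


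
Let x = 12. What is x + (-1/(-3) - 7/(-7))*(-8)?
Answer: 4/3 ≈ 1.3333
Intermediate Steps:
x + (-1/(-3) - 7/(-7))*(-8) = 12 + (-1/(-3) - 7/(-7))*(-8) = 12 + (-1*(-1/3) - 7*(-1/7))*(-8) = 12 + (1/3 + 1)*(-8) = 12 + (4/3)*(-8) = 12 - 32/3 = 4/3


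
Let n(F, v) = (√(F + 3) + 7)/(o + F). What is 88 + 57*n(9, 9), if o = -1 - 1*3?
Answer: 839/5 + 114*√3/5 ≈ 207.29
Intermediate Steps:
o = -4 (o = -1 - 3 = -4)
n(F, v) = (7 + √(3 + F))/(-4 + F) (n(F, v) = (√(F + 3) + 7)/(-4 + F) = (√(3 + F) + 7)/(-4 + F) = (7 + √(3 + F))/(-4 + F))
88 + 57*n(9, 9) = 88 + 57*((7 + √(3 + 9))/(-4 + 9)) = 88 + 57*((7 + √12)/5) = 88 + 57*((7 + 2*√3)/5) = 88 + 57*(7/5 + 2*√3/5) = 88 + (399/5 + 114*√3/5) = 839/5 + 114*√3/5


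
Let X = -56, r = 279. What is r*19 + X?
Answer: 5245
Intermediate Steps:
r*19 + X = 279*19 - 56 = 5301 - 56 = 5245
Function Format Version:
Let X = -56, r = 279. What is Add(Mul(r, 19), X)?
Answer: 5245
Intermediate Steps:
Add(Mul(r, 19), X) = Add(Mul(279, 19), -56) = Add(5301, -56) = 5245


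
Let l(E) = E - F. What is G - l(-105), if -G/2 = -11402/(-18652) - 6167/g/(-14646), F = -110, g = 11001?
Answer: -2337567088889/375652786149 ≈ -6.2227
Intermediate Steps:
G = -459303158144/375652786149 (G = -2*(-11402/(-18652) - 6167/11001/(-14646)) = -2*(-11402*(-1/18652) - 6167*1/11001*(-1/14646)) = -2*(5701/9326 - 6167/11001*(-1/14646)) = -2*(5701/9326 + 6167/161120646) = -2*229651579072/375652786149 = -459303158144/375652786149 ≈ -1.2227)
l(E) = 110 + E (l(E) = E - 1*(-110) = E + 110 = 110 + E)
G - l(-105) = -459303158144/375652786149 - (110 - 105) = -459303158144/375652786149 - 1*5 = -459303158144/375652786149 - 5 = -2337567088889/375652786149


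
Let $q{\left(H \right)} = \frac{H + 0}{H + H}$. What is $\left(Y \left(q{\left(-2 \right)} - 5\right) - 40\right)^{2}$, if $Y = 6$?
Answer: $4489$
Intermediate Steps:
$q{\left(H \right)} = \frac{1}{2}$ ($q{\left(H \right)} = \frac{H}{2 H} = H \frac{1}{2 H} = \frac{1}{2}$)
$\left(Y \left(q{\left(-2 \right)} - 5\right) - 40\right)^{2} = \left(6 \left(\frac{1}{2} - 5\right) - 40\right)^{2} = \left(6 \left(- \frac{9}{2}\right) - 40\right)^{2} = \left(-27 - 40\right)^{2} = \left(-67\right)^{2} = 4489$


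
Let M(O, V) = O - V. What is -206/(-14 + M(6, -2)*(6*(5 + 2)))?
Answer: -103/161 ≈ -0.63975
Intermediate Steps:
-206/(-14 + M(6, -2)*(6*(5 + 2))) = -206/(-14 + (6 - 1*(-2))*(6*(5 + 2))) = -206/(-14 + (6 + 2)*(6*7)) = -206/(-14 + 8*42) = -206/(-14 + 336) = -206/322 = -206*1/322 = -103/161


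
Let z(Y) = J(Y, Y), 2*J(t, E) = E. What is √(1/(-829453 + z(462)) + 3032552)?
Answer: √2085210428097415546/829222 ≈ 1741.4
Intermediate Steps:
J(t, E) = E/2
z(Y) = Y/2
√(1/(-829453 + z(462)) + 3032552) = √(1/(-829453 + (½)*462) + 3032552) = √(1/(-829453 + 231) + 3032552) = √(1/(-829222) + 3032552) = √(-1/829222 + 3032552) = √(2514658834543/829222) = √2085210428097415546/829222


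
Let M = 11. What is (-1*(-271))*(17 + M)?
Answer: 7588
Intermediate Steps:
(-1*(-271))*(17 + M) = (-1*(-271))*(17 + 11) = 271*28 = 7588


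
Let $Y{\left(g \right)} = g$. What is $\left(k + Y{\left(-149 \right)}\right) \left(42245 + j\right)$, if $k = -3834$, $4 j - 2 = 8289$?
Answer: $- \frac{706070393}{4} \approx -1.7652 \cdot 10^{8}$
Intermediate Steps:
$j = \frac{8291}{4}$ ($j = \frac{1}{2} + \frac{1}{4} \cdot 8289 = \frac{1}{2} + \frac{8289}{4} = \frac{8291}{4} \approx 2072.8$)
$\left(k + Y{\left(-149 \right)}\right) \left(42245 + j\right) = \left(-3834 - 149\right) \left(42245 + \frac{8291}{4}\right) = \left(-3983\right) \frac{177271}{4} = - \frac{706070393}{4}$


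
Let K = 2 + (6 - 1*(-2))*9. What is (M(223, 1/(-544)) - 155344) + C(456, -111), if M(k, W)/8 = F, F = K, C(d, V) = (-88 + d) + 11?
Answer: -154373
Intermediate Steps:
K = 74 (K = 2 + (6 + 2)*9 = 2 + 8*9 = 2 + 72 = 74)
C(d, V) = -77 + d
F = 74
M(k, W) = 592 (M(k, W) = 8*74 = 592)
(M(223, 1/(-544)) - 155344) + C(456, -111) = (592 - 155344) + (-77 + 456) = -154752 + 379 = -154373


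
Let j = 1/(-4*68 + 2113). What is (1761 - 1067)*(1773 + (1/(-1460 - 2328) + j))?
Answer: 4290442022157/3486854 ≈ 1.2305e+6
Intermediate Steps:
j = 1/1841 (j = 1/(-272 + 2113) = 1/1841 ≈ 0.00054318)
(1761 - 1067)*(1773 + (1/(-1460 - 2328) + j)) = (1761 - 1067)*(1773 + (1/(-1460 - 2328) + 1/1841)) = 694*(1773 + (1/(-3788) + 1/1841)) = 694*(1773 + (-1/3788 + 1/1841)) = 694*(1773 + 1947/6973708) = 694*(12364386231/6973708) = 4290442022157/3486854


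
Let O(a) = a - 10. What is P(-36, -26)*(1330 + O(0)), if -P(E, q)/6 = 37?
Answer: -293040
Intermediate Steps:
P(E, q) = -222 (P(E, q) = -6*37 = -222)
O(a) = -10 + a
P(-36, -26)*(1330 + O(0)) = -222*(1330 + (-10 + 0)) = -222*(1330 - 10) = -222*1320 = -293040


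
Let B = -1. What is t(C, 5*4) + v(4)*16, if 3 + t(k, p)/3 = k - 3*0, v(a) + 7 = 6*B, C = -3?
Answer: -226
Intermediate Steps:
v(a) = -13 (v(a) = -7 + 6*(-1) = -7 - 6 = -13)
t(k, p) = -9 + 3*k (t(k, p) = -9 + 3*(k - 3*0) = -9 + 3*(k + 0) = -9 + 3*k)
t(C, 5*4) + v(4)*16 = (-9 + 3*(-3)) - 13*16 = (-9 - 9) - 208 = -18 - 208 = -226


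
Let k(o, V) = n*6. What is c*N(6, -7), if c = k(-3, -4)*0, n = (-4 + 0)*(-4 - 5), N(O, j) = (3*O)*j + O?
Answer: 0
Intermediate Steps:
N(O, j) = O + 3*O*j (N(O, j) = 3*O*j + O = O + 3*O*j)
n = 36 (n = -4*(-9) = 36)
k(o, V) = 216 (k(o, V) = 36*6 = 216)
c = 0 (c = 216*0 = 0)
c*N(6, -7) = 0*(6*(1 + 3*(-7))) = 0*(6*(1 - 21)) = 0*(6*(-20)) = 0*(-120) = 0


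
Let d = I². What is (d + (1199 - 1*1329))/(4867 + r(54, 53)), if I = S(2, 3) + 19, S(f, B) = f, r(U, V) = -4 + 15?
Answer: 311/4878 ≈ 0.063756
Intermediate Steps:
r(U, V) = 11
I = 21 (I = 2 + 19 = 21)
d = 441 (d = 21² = 441)
(d + (1199 - 1*1329))/(4867 + r(54, 53)) = (441 + (1199 - 1*1329))/(4867 + 11) = (441 + (1199 - 1329))/4878 = (441 - 130)*(1/4878) = 311*(1/4878) = 311/4878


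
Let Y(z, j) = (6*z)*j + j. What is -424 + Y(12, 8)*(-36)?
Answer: -21448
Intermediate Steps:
Y(z, j) = j + 6*j*z (Y(z, j) = 6*j*z + j = j + 6*j*z)
-424 + Y(12, 8)*(-36) = -424 + (8*(1 + 6*12))*(-36) = -424 + (8*(1 + 72))*(-36) = -424 + (8*73)*(-36) = -424 + 584*(-36) = -424 - 21024 = -21448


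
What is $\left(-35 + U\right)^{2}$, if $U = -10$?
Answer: $2025$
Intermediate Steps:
$\left(-35 + U\right)^{2} = \left(-35 - 10\right)^{2} = \left(-45\right)^{2} = 2025$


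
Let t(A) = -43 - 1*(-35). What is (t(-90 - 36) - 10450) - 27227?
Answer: -37685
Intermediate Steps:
t(A) = -8 (t(A) = -43 + 35 = -8)
(t(-90 - 36) - 10450) - 27227 = (-8 - 10450) - 27227 = -10458 - 27227 = -37685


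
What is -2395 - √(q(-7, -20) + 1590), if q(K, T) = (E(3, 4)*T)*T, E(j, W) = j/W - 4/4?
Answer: -2395 - √1490 ≈ -2433.6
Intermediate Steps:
E(j, W) = -1 + j/W (E(j, W) = j/W - 4*¼ = j/W - 1 = -1 + j/W)
q(K, T) = -T²/4 (q(K, T) = (((3 - 1*4)/4)*T)*T = (((3 - 4)/4)*T)*T = (((¼)*(-1))*T)*T = (-T/4)*T = -T²/4)
-2395 - √(q(-7, -20) + 1590) = -2395 - √(-¼*(-20)² + 1590) = -2395 - √(-¼*400 + 1590) = -2395 - √(-100 + 1590) = -2395 - √1490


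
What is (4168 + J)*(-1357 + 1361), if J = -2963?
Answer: 4820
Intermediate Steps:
(4168 + J)*(-1357 + 1361) = (4168 - 2963)*(-1357 + 1361) = 1205*4 = 4820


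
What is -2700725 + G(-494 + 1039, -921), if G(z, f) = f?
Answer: -2701646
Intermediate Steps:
-2700725 + G(-494 + 1039, -921) = -2700725 - 921 = -2701646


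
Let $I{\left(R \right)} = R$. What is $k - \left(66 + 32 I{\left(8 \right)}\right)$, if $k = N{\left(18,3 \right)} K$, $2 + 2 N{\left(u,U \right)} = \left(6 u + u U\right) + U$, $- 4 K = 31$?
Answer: $- \frac{7629}{8} \approx -953.63$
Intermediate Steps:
$K = - \frac{31}{4}$ ($K = \left(- \frac{1}{4}\right) 31 = - \frac{31}{4} \approx -7.75$)
$N{\left(u,U \right)} = -1 + \frac{U}{2} + 3 u + \frac{U u}{2}$ ($N{\left(u,U \right)} = -1 + \frac{\left(6 u + u U\right) + U}{2} = -1 + \frac{\left(6 u + U u\right) + U}{2} = -1 + \frac{U + 6 u + U u}{2} = -1 + \left(\frac{U}{2} + 3 u + \frac{U u}{2}\right) = -1 + \frac{U}{2} + 3 u + \frac{U u}{2}$)
$k = - \frac{5053}{8}$ ($k = \left(-1 + \frac{1}{2} \cdot 3 + 3 \cdot 18 + \frac{1}{2} \cdot 3 \cdot 18\right) \left(- \frac{31}{4}\right) = \left(-1 + \frac{3}{2} + 54 + 27\right) \left(- \frac{31}{4}\right) = \frac{163}{2} \left(- \frac{31}{4}\right) = - \frac{5053}{8} \approx -631.63$)
$k - \left(66 + 32 I{\left(8 \right)}\right) = - \frac{5053}{8} - \left(66 + 32 \cdot 8\right) = - \frac{5053}{8} - \left(66 + 256\right) = - \frac{5053}{8} - 322 = - \frac{7629}{8}$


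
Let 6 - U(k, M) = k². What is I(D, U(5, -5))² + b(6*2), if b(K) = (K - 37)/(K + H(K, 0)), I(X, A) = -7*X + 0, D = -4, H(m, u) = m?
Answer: 18791/24 ≈ 782.96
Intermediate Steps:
U(k, M) = 6 - k²
I(X, A) = -7*X
b(K) = (-37 + K)/(2*K) (b(K) = (K - 37)/(K + K) = (-37 + K)/((2*K)) = (-37 + K)*(1/(2*K)) = (-37 + K)/(2*K))
I(D, U(5, -5))² + b(6*2) = (-7*(-4))² + (-37 + 6*2)/(2*((6*2))) = 28² + (½)*(-37 + 12)/12 = 784 + (½)*(1/12)*(-25) = 784 - 25/24 = 18791/24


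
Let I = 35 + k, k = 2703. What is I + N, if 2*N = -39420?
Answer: -16972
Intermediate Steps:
N = -19710 (N = (½)*(-39420) = -19710)
I = 2738 (I = 35 + 2703 = 2738)
I + N = 2738 - 19710 = -16972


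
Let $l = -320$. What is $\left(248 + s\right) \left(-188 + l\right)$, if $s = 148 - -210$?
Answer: $-307848$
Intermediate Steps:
$s = 358$ ($s = 148 + 210 = 358$)
$\left(248 + s\right) \left(-188 + l\right) = \left(248 + 358\right) \left(-188 - 320\right) = 606 \left(-508\right) = -307848$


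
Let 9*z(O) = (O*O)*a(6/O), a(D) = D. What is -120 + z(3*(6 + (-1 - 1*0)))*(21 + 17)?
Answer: 260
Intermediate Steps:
z(O) = 2*O/3 (z(O) = ((O*O)*(6/O))/9 = (O²*(6/O))/9 = (6*O)/9 = 2*O/3)
-120 + z(3*(6 + (-1 - 1*0)))*(21 + 17) = -120 + (2*(3*(6 + (-1 - 1*0)))/3)*(21 + 17) = -120 + (2*(3*(6 + (-1 + 0)))/3)*38 = -120 + (2*(3*(6 - 1))/3)*38 = -120 + (2*(3*5)/3)*38 = -120 + ((⅔)*15)*38 = -120 + 10*38 = -120 + 380 = 260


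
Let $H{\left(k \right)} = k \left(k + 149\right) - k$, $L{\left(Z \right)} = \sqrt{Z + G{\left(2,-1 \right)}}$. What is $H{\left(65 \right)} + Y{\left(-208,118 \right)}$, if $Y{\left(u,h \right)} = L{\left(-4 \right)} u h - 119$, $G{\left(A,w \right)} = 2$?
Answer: $13726 - 24544 i \sqrt{2} \approx 13726.0 - 34710.0 i$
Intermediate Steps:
$L{\left(Z \right)} = \sqrt{2 + Z}$ ($L{\left(Z \right)} = \sqrt{Z + 2} = \sqrt{2 + Z}$)
$Y{\left(u,h \right)} = -119 + i h u \sqrt{2}$ ($Y{\left(u,h \right)} = \sqrt{2 - 4} u h - 119 = \sqrt{-2} u h - 119 = i \sqrt{2} u h - 119 = i u \sqrt{2} h - 119 = i h u \sqrt{2} - 119 = -119 + i h u \sqrt{2}$)
$H{\left(k \right)} = - k + k \left(149 + k\right)$ ($H{\left(k \right)} = k \left(149 + k\right) - k = - k + k \left(149 + k\right)$)
$H{\left(65 \right)} + Y{\left(-208,118 \right)} = 65 \left(148 + 65\right) - \left(119 - i 118 \left(-208\right) \sqrt{2}\right) = 65 \cdot 213 - \left(119 + 24544 i \sqrt{2}\right) = 13845 - \left(119 + 24544 i \sqrt{2}\right) = 13726 - 24544 i \sqrt{2}$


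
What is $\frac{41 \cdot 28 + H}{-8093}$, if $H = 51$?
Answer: $- \frac{1199}{8093} \approx -0.14815$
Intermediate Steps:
$\frac{41 \cdot 28 + H}{-8093} = \frac{41 \cdot 28 + 51}{-8093} = \left(1148 + 51\right) \left(- \frac{1}{8093}\right) = 1199 \left(- \frac{1}{8093}\right) = - \frac{1199}{8093}$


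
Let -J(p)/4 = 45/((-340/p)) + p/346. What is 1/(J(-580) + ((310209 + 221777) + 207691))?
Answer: 2941/2174506717 ≈ 1.3525e-6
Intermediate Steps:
J(p) = 1523*p/2941 (J(p) = -4*(45/((-340/p)) + p/346) = -4*(45*(-p/340) + p*(1/346)) = -4*(-9*p/68 + p/346) = -(-1523)*p/2941 = 1523*p/2941)
1/(J(-580) + ((310209 + 221777) + 207691)) = 1/((1523/2941)*(-580) + ((310209 + 221777) + 207691)) = 1/(-883340/2941 + (531986 + 207691)) = 1/(-883340/2941 + 739677) = 1/(2174506717/2941) = 2941/2174506717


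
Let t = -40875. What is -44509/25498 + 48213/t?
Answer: -1016213483/347410250 ≈ -2.9251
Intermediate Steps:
-44509/25498 + 48213/t = -44509/25498 + 48213/(-40875) = -44509*1/25498 + 48213*(-1/40875) = -44509/25498 - 16071/13625 = -1016213483/347410250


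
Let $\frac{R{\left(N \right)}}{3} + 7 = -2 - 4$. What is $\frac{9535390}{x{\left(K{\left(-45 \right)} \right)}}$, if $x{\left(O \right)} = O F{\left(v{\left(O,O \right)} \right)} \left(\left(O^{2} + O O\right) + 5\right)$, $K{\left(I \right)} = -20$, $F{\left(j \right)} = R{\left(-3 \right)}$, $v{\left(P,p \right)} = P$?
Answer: $\frac{953539}{62790} \approx 15.186$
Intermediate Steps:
$R{\left(N \right)} = -39$ ($R{\left(N \right)} = -21 + 3 \left(-2 - 4\right) = -21 + 3 \left(-6\right) = -21 - 18 = -39$)
$F{\left(j \right)} = -39$
$x{\left(O \right)} = - 39 O \left(5 + 2 O^{2}\right)$ ($x{\left(O \right)} = O \left(-39\right) \left(\left(O^{2} + O O\right) + 5\right) = - 39 O \left(\left(O^{2} + O^{2}\right) + 5\right) = - 39 O \left(2 O^{2} + 5\right) = - 39 O \left(5 + 2 O^{2}\right)$)
$\frac{9535390}{x{\left(K{\left(-45 \right)} \right)}} = \frac{9535390}{\left(-195\right) \left(-20\right) - 78 \left(-20\right)^{3}} = \frac{9535390}{3900 - -624000} = \frac{9535390}{3900 + 624000} = \frac{9535390}{627900} = 9535390 \cdot \frac{1}{627900} = \frac{953539}{62790}$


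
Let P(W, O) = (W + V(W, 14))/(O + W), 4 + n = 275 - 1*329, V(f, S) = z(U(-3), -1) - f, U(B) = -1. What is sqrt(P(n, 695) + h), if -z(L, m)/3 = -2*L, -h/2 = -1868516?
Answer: sqrt(30946361914)/91 ≈ 1933.1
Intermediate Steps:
h = 3737032 (h = -2*(-1868516) = 3737032)
z(L, m) = 6*L (z(L, m) = -(-6)*L = 6*L)
V(f, S) = -6 - f (V(f, S) = 6*(-1) - f = -6 - f)
n = -58 (n = -4 + (275 - 1*329) = -4 + (275 - 329) = -4 - 54 = -58)
P(W, O) = -6/(O + W) (P(W, O) = (W + (-6 - W))/(O + W) = -6/(O + W))
sqrt(P(n, 695) + h) = sqrt(-6/(695 - 58) + 3737032) = sqrt(-6/637 + 3737032) = sqrt(2380489378/637) = sqrt(30946361914)/91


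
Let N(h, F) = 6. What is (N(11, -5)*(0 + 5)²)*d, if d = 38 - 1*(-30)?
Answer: 10200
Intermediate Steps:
d = 68 (d = 38 + 30 = 68)
(N(11, -5)*(0 + 5)²)*d = (6*(0 + 5)²)*68 = (6*5²)*68 = (6*25)*68 = 150*68 = 10200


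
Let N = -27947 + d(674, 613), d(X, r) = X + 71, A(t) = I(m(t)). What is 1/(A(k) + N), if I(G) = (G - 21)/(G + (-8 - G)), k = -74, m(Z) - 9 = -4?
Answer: -1/27200 ≈ -3.6765e-5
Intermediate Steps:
m(Z) = 5 (m(Z) = 9 - 4 = 5)
I(G) = 21/8 - G/8 (I(G) = (-21 + G)/(-8) = (-21 + G)*(-⅛) = 21/8 - G/8)
A(t) = 2 (A(t) = 21/8 - ⅛*5 = 21/8 - 5/8 = 2)
d(X, r) = 71 + X
N = -27202 (N = -27947 + (71 + 674) = -27947 + 745 = -27202)
1/(A(k) + N) = 1/(2 - 27202) = 1/(-27200) = -1/27200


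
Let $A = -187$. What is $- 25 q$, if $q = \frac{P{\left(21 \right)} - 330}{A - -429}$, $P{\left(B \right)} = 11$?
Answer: $\frac{725}{22} \approx 32.955$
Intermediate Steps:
$q = - \frac{29}{22}$ ($q = \frac{11 - 330}{-187 - -429} = - \frac{319}{-187 + 429} = - \frac{319}{242} = \left(-319\right) \frac{1}{242} = - \frac{29}{22} \approx -1.3182$)
$- 25 q = \left(-25\right) \left(- \frac{29}{22}\right) = \frac{725}{22}$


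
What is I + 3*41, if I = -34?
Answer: 89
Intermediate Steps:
I + 3*41 = -34 + 3*41 = -34 + 123 = 89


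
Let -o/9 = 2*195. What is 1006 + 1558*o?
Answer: -5467574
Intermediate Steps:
o = -3510 (o = -18*195 = -9*390 = -3510)
1006 + 1558*o = 1006 + 1558*(-3510) = 1006 - 5468580 = -5467574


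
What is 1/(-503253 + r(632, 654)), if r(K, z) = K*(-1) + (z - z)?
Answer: -1/503885 ≈ -1.9846e-6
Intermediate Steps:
r(K, z) = -K (r(K, z) = -K + 0 = -K)
1/(-503253 + r(632, 654)) = 1/(-503253 - 1*632) = 1/(-503253 - 632) = 1/(-503885) = -1/503885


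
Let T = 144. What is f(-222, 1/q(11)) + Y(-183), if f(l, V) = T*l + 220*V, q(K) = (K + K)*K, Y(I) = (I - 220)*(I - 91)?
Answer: 863004/11 ≈ 78455.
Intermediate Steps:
Y(I) = (-220 + I)*(-91 + I)
q(K) = 2*K**2 (q(K) = (2*K)*K = 2*K**2)
f(l, V) = 144*l + 220*V
f(-222, 1/q(11)) + Y(-183) = (144*(-222) + 220/((2*11**2))) + (20020 + (-183)**2 - 311*(-183)) = (-31968 + 220/((2*121))) + (20020 + 33489 + 56913) = (-31968 + 220/242) + 110422 = (-31968 + 220*(1/242)) + 110422 = (-31968 + 10/11) + 110422 = -351638/11 + 110422 = 863004/11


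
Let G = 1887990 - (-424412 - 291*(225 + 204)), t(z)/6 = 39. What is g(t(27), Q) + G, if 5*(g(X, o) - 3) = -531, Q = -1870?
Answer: 12185689/5 ≈ 2.4371e+6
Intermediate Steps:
t(z) = 234 (t(z) = 6*39 = 234)
g(X, o) = -516/5 (g(X, o) = 3 + (⅕)*(-531) = 3 - 531/5 = -516/5)
G = 2437241 (G = 1887990 - (-424412 - 291*429) = 1887990 - (-424412 - 124839) = 1887990 - 1*(-549251) = 1887990 + 549251 = 2437241)
g(t(27), Q) + G = -516/5 + 2437241 = 12185689/5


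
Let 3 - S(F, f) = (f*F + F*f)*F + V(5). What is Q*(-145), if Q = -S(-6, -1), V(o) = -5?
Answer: 11600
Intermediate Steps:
S(F, f) = 8 - 2*f*F² (S(F, f) = 3 - ((f*F + F*f)*F - 5) = 3 - ((F*f + F*f)*F - 5) = 3 - ((2*F*f)*F - 5) = 3 - (2*f*F² - 5) = 3 - (-5 + 2*f*F²) = 3 + (5 - 2*f*F²) = 8 - 2*f*F²)
Q = -80 (Q = -(8 - 2*(-1)*(-6)²) = -(8 - 2*(-1)*36) = -(8 + 72) = -1*80 = -80)
Q*(-145) = -80*(-145) = 11600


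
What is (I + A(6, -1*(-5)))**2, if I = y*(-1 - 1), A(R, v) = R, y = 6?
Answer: 36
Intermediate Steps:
I = -12 (I = 6*(-1 - 1) = 6*(-2) = -12)
(I + A(6, -1*(-5)))**2 = (-12 + 6)**2 = (-6)**2 = 36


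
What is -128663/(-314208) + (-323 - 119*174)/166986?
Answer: 826524427/2914907616 ≈ 0.28355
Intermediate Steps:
-128663/(-314208) + (-323 - 119*174)/166986 = -128663*(-1/314208) + (-323 - 20706)*(1/166986) = 128663/314208 - 21029*1/166986 = 128663/314208 - 21029/166986 = 826524427/2914907616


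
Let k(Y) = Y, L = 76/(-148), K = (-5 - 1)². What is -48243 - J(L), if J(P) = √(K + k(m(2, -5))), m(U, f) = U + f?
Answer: -48243 - √33 ≈ -48249.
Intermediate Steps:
K = 36 (K = (-6)² = 36)
L = -19/37 (L = 76*(-1/148) = -19/37 ≈ -0.51351)
J(P) = √33 (J(P) = √(36 + (2 - 5)) = √(36 - 3) = √33)
-48243 - J(L) = -48243 - √33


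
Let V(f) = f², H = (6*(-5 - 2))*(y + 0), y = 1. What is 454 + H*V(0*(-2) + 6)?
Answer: -1058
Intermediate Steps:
H = -42 (H = (6*(-5 - 2))*(1 + 0) = (6*(-7))*1 = -42*1 = -42)
454 + H*V(0*(-2) + 6) = 454 - 42*(0*(-2) + 6)² = 454 - 42*(0 + 6)² = 454 - 42*6² = 454 - 42*36 = 454 - 1512 = -1058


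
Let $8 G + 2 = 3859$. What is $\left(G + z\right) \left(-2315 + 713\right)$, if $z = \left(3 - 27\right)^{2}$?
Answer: $- \frac{6780465}{4} \approx -1.6951 \cdot 10^{6}$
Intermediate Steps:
$G = \frac{3857}{8}$ ($G = - \frac{1}{4} + \frac{1}{8} \cdot 3859 = - \frac{1}{4} + \frac{3859}{8} = \frac{3857}{8} \approx 482.13$)
$z = 576$ ($z = \left(-24\right)^{2} = 576$)
$\left(G + z\right) \left(-2315 + 713\right) = \left(\frac{3857}{8} + 576\right) \left(-2315 + 713\right) = \frac{8465}{8} \left(-1602\right) = - \frac{6780465}{4}$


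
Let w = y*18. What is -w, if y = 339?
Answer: -6102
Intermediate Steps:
w = 6102 (w = 339*18 = 6102)
-w = -1*6102 = -6102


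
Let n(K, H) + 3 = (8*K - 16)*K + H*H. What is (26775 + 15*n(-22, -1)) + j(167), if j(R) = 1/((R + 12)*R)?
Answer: 2693508766/29893 ≈ 90105.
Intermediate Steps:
n(K, H) = -3 + H² + K*(-16 + 8*K) (n(K, H) = -3 + ((8*K - 16)*K + H*H) = -3 + ((-16 + 8*K)*K + H²) = -3 + (K*(-16 + 8*K) + H²) = -3 + (H² + K*(-16 + 8*K)) = -3 + H² + K*(-16 + 8*K))
j(R) = 1/(R*(12 + R)) (j(R) = 1/((12 + R)*R) = 1/(R*(12 + R)))
(26775 + 15*n(-22, -1)) + j(167) = (26775 + 15*(-3 + (-1)² - 16*(-22) + 8*(-22)²)) + 1/(167*(12 + 167)) = (26775 + 15*(-3 + 1 + 352 + 8*484)) + (1/167)/179 = (26775 + 15*(-3 + 1 + 352 + 3872)) + (1/167)*(1/179) = (26775 + 15*4222) + 1/29893 = (26775 + 63330) + 1/29893 = 90105 + 1/29893 = 2693508766/29893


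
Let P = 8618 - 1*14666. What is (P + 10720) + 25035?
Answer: 29707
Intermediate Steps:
P = -6048 (P = 8618 - 14666 = -6048)
(P + 10720) + 25035 = (-6048 + 10720) + 25035 = 4672 + 25035 = 29707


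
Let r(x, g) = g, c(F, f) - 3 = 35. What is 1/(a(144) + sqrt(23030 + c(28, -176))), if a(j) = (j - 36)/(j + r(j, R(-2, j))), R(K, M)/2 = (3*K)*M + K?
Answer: 10719/3635723683 + 315218*sqrt(5767)/3635723683 ≈ 0.0065870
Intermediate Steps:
R(K, M) = 2*K + 6*K*M (R(K, M) = 2*((3*K)*M + K) = 2*(3*K*M + K) = 2*(K + 3*K*M) = 2*K + 6*K*M)
c(F, f) = 38 (c(F, f) = 3 + 35 = 38)
a(j) = (-36 + j)/(-4 - 11*j) (a(j) = (j - 36)/(j + 2*(-2)*(1 + 3*j)) = (-36 + j)/(j + (-4 - 12*j)) = (-36 + j)/(-4 - 11*j))
1/(a(144) + sqrt(23030 + c(28, -176))) = 1/((36 - 1*144)/(4 + 11*144) + sqrt(23030 + 38)) = 1/((36 - 144)/(4 + 1584) + sqrt(23068)) = 1/(-108/1588 + 2*sqrt(5767)) = 1/((1/1588)*(-108) + 2*sqrt(5767)) = 1/(-27/397 + 2*sqrt(5767))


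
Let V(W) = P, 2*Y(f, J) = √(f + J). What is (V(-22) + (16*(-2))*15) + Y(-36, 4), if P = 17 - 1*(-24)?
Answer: -439 + 2*I*√2 ≈ -439.0 + 2.8284*I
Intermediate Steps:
P = 41 (P = 17 + 24 = 41)
Y(f, J) = √(J + f)/2 (Y(f, J) = √(f + J)/2 = √(J + f)/2)
V(W) = 41
(V(-22) + (16*(-2))*15) + Y(-36, 4) = (41 + (16*(-2))*15) + √(4 - 36)/2 = (41 - 32*15) + √(-32)/2 = (41 - 480) + (4*I*√2)/2 = -439 + 2*I*√2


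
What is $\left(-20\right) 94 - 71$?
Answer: $-1951$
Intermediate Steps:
$\left(-20\right) 94 - 71 = -1880 - 71 = -1951$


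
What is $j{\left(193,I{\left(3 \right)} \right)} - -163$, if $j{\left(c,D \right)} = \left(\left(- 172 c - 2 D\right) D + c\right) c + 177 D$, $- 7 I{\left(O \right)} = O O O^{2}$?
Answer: $\frac{3631871759}{49} \approx 7.412 \cdot 10^{7}$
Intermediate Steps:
$I{\left(O \right)} = - \frac{O^{4}}{7}$ ($I{\left(O \right)} = - \frac{O O O^{2}}{7} = - \frac{O^{2} O^{2}}{7} = - \frac{O^{4}}{7}$)
$j{\left(c,D \right)} = 177 D + c \left(c + D \left(- 172 c - 2 D\right)\right)$ ($j{\left(c,D \right)} = \left(D \left(- 172 c - 2 D\right) + c\right) c + 177 D = \left(c + D \left(- 172 c - 2 D\right)\right) c + 177 D = c \left(c + D \left(- 172 c - 2 D\right)\right) + 177 D = 177 D + c \left(c + D \left(- 172 c - 2 D\right)\right)$)
$j{\left(193,I{\left(3 \right)} \right)} - -163 = \left(193^{2} + 177 \left(- \frac{3^{4}}{7}\right) - 172 \left(- \frac{3^{4}}{7}\right) 193^{2} - 386 \left(- \frac{3^{4}}{7}\right)^{2}\right) - -163 = \left(37249 + 177 \left(\left(- \frac{1}{7}\right) 81\right) - 172 \left(\left(- \frac{1}{7}\right) 81\right) 37249 - 386 \left(\left(- \frac{1}{7}\right) 81\right)^{2}\right) + 163 = \left(37249 + 177 \left(- \frac{81}{7}\right) - \left(- \frac{13932}{7}\right) 37249 - 386 \left(- \frac{81}{7}\right)^{2}\right) + 163 = \left(37249 - \frac{14337}{7} + \frac{518953068}{7} - 386 \cdot \frac{6561}{49}\right) + 163 = \left(37249 - \frac{14337}{7} + \frac{518953068}{7} - \frac{2532546}{49}\right) + 163 = \frac{3631863772}{49} + 163 = \frac{3631871759}{49}$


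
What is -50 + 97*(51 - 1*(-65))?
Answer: 11202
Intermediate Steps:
-50 + 97*(51 - 1*(-65)) = -50 + 97*(51 + 65) = -50 + 97*116 = -50 + 11252 = 11202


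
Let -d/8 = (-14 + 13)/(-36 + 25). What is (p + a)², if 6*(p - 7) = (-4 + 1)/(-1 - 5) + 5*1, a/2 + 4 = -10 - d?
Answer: 6046681/17424 ≈ 347.03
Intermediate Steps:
d = -8/11 (d = -8*(-14 + 13)/(-36 + 25) = -(-8)/(-11) = -(-8)*(-1)/11 = -8*1/11 = -8/11 ≈ -0.72727)
a = -292/11 (a = -8 + 2*(-10 - 1*(-8/11)) = -8 + 2*(-10 + 8/11) = -8 + 2*(-102/11) = -8 - 204/11 = -292/11 ≈ -26.545)
p = 95/12 (p = 7 + ((-4 + 1)/(-1 - 5) + 5*1)/6 = 7 + (-3/(-6) + 5)/6 = 7 + (-3*(-⅙) + 5)/6 = 7 + (½ + 5)/6 = 7 + (⅙)*(11/2) = 7 + 11/12 = 95/12 ≈ 7.9167)
(p + a)² = (95/12 - 292/11)² = (-2459/132)² = 6046681/17424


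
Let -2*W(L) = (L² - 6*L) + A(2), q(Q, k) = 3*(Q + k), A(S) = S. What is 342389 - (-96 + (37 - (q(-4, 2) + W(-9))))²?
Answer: 1368595/4 ≈ 3.4215e+5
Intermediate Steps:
q(Q, k) = 3*Q + 3*k
W(L) = -1 + 3*L - L²/2 (W(L) = -((L² - 6*L) + 2)/2 = -(2 + L² - 6*L)/2 = -1 + 3*L - L²/2)
342389 - (-96 + (37 - (q(-4, 2) + W(-9))))² = 342389 - (-96 + (37 - ((3*(-4) + 3*2) + (-1 + 3*(-9) - ½*(-9)²))))² = 342389 - (-96 + (37 - ((-12 + 6) + (-1 - 27 - ½*81))))² = 342389 - (-96 + (37 - (-6 + (-1 - 27 - 81/2))))² = 342389 - (-96 + (37 - (-6 - 137/2)))² = 342389 - (-96 + (37 - 1*(-149/2)))² = 342389 - (-96 + (37 + 149/2))² = 342389 - (-96 + 223/2)² = 342389 - (31/2)² = 342389 - 1*961/4 = 342389 - 961/4 = 1368595/4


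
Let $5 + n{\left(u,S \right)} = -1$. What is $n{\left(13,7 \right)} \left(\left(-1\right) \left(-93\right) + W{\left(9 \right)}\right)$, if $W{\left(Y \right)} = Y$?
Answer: $-612$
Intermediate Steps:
$n{\left(u,S \right)} = -6$ ($n{\left(u,S \right)} = -5 - 1 = -6$)
$n{\left(13,7 \right)} \left(\left(-1\right) \left(-93\right) + W{\left(9 \right)}\right) = - 6 \left(\left(-1\right) \left(-93\right) + 9\right) = - 6 \left(93 + 9\right) = \left(-6\right) 102 = -612$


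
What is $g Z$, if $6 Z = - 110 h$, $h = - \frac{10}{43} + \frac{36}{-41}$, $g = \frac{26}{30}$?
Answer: $\frac{279994}{15867} \approx 17.646$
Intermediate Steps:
$g = \frac{13}{15}$ ($g = 26 \cdot \frac{1}{30} = \frac{13}{15} \approx 0.86667$)
$h = - \frac{1958}{1763}$ ($h = \left(-10\right) \frac{1}{43} + 36 \left(- \frac{1}{41}\right) = - \frac{10}{43} - \frac{36}{41} = - \frac{1958}{1763} \approx -1.1106$)
$Z = \frac{107690}{5289}$ ($Z = \frac{\left(-110\right) \left(- \frac{1958}{1763}\right)}{6} = \frac{1}{6} \cdot \frac{215380}{1763} = \frac{107690}{5289} \approx 20.361$)
$g Z = \frac{13}{15} \cdot \frac{107690}{5289} = \frac{279994}{15867}$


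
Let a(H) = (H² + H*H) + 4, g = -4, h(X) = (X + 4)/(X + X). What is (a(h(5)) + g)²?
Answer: 6561/2500 ≈ 2.6244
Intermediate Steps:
h(X) = (4 + X)/(2*X) (h(X) = (4 + X)/((2*X)) = (4 + X)*(1/(2*X)) = (4 + X)/(2*X))
a(H) = 4 + 2*H² (a(H) = (H² + H²) + 4 = 2*H² + 4 = 4 + 2*H²)
(a(h(5)) + g)² = ((4 + 2*((½)*(4 + 5)/5)²) - 4)² = ((4 + 2*((½)*(⅕)*9)²) - 4)² = ((4 + 2*(9/10)²) - 4)² = ((4 + 2*(81/100)) - 4)² = ((4 + 81/50) - 4)² = (281/50 - 4)² = (81/50)² = 6561/2500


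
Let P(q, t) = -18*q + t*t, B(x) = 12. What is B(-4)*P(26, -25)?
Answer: 1884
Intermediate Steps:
P(q, t) = t² - 18*q (P(q, t) = -18*q + t² = t² - 18*q)
B(-4)*P(26, -25) = 12*((-25)² - 18*26) = 12*(625 - 468) = 12*157 = 1884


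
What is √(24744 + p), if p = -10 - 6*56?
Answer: √24398 ≈ 156.20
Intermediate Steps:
p = -346 (p = -10 - 336 = -346)
√(24744 + p) = √(24744 - 346) = √24398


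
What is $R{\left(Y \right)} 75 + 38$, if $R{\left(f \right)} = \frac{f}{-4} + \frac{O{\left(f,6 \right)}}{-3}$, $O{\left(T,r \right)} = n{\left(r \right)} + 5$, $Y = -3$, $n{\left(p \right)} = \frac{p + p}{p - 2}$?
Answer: $- \frac{423}{4} \approx -105.75$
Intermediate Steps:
$n{\left(p \right)} = \frac{2 p}{-2 + p}$
$O{\left(T,r \right)} = 5 + \frac{2 r}{-2 + r}$ ($O{\left(T,r \right)} = \frac{2 r}{-2 + r} + 5 = 5 + \frac{2 r}{-2 + r}$)
$R{\left(f \right)} = - \frac{8}{3} - \frac{f}{4}$ ($R{\left(f \right)} = \frac{f}{-4} + \frac{\frac{1}{-2 + 6} \left(-10 + 7 \cdot 6\right)}{-3} = f \left(- \frac{1}{4}\right) + \frac{-10 + 42}{4} \left(- \frac{1}{3}\right) = - \frac{f}{4} + \frac{1}{4} \cdot 32 \left(- \frac{1}{3}\right) = - \frac{f}{4} + 8 \left(- \frac{1}{3}\right) = - \frac{f}{4} - \frac{8}{3} = - \frac{8}{3} - \frac{f}{4}$)
$R{\left(Y \right)} 75 + 38 = \left(- \frac{8}{3} - - \frac{3}{4}\right) 75 + 38 = \left(- \frac{8}{3} + \frac{3}{4}\right) 75 + 38 = \left(- \frac{23}{12}\right) 75 + 38 = - \frac{575}{4} + 38 = - \frac{423}{4}$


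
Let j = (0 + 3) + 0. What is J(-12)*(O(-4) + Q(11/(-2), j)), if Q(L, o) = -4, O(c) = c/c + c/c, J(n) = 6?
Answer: -12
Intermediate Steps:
j = 3 (j = 3 + 0 = 3)
O(c) = 2 (O(c) = 1 + 1 = 2)
J(-12)*(O(-4) + Q(11/(-2), j)) = 6*(2 - 4) = 6*(-2) = -12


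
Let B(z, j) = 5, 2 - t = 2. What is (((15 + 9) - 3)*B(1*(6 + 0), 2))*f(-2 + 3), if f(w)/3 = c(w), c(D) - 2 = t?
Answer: 630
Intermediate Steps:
t = 0 (t = 2 - 1*2 = 2 - 2 = 0)
c(D) = 2 (c(D) = 2 + 0 = 2)
f(w) = 6 (f(w) = 3*2 = 6)
(((15 + 9) - 3)*B(1*(6 + 0), 2))*f(-2 + 3) = (((15 + 9) - 3)*5)*6 = ((24 - 3)*5)*6 = (21*5)*6 = 105*6 = 630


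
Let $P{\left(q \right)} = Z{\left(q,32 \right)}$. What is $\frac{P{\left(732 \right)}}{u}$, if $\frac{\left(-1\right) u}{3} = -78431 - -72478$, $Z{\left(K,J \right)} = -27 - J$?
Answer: $- \frac{59}{17859} \approx -0.0033037$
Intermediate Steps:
$P{\left(q \right)} = -59$ ($P{\left(q \right)} = -27 - 32 = -59$)
$u = 17859$ ($u = - 3 \left(-78431 - -72478\right) = - 3 \left(-78431 + 72478\right) = \left(-3\right) \left(-5953\right) = 17859$)
$\frac{P{\left(732 \right)}}{u} = - \frac{59}{17859}$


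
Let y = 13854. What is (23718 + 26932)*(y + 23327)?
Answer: 1883217650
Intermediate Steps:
(23718 + 26932)*(y + 23327) = (23718 + 26932)*(13854 + 23327) = 50650*37181 = 1883217650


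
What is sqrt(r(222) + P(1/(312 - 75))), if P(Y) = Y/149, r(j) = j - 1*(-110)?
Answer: sqrt(414006681021)/35313 ≈ 18.221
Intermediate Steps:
r(j) = 110 + j (r(j) = j + 110 = 110 + j)
P(Y) = Y/149 (P(Y) = Y*(1/149) = Y/149)
sqrt(r(222) + P(1/(312 - 75))) = sqrt((110 + 222) + 1/(149*(312 - 75))) = sqrt(332 + (1/149)/237) = sqrt(332 + (1/149)*(1/237)) = sqrt(332 + 1/35313) = sqrt(11723917/35313) = sqrt(414006681021)/35313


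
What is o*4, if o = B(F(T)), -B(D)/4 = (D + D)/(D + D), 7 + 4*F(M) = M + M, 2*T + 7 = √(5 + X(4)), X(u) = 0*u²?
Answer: -16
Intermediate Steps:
X(u) = 0
T = -7/2 + √5/2 (T = -7/2 + √(5 + 0)/2 = -7/2 + √5/2 ≈ -2.3820)
F(M) = -7/4 + M/2 (F(M) = -7/4 + (M + M)/4 = -7/4 + (2*M)/4 = -7/4 + M/2)
B(D) = -4 (B(D) = -4*(D + D)/(D + D) = -4*2*D/(2*D) = -4*2*D*1/(2*D) = -4*1 = -4)
o = -4
o*4 = -4*4 = -16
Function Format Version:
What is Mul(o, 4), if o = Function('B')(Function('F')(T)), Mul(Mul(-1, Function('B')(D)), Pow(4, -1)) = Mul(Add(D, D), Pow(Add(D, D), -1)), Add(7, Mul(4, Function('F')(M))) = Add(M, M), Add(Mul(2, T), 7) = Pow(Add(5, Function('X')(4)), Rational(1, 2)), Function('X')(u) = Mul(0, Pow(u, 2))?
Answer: -16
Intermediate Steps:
Function('X')(u) = 0
T = Add(Rational(-7, 2), Mul(Rational(1, 2), Pow(5, Rational(1, 2)))) (T = Add(Rational(-7, 2), Mul(Rational(1, 2), Pow(Add(5, 0), Rational(1, 2)))) = Add(Rational(-7, 2), Mul(Rational(1, 2), Pow(5, Rational(1, 2)))) ≈ -2.3820)
Function('F')(M) = Add(Rational(-7, 4), Mul(Rational(1, 2), M)) (Function('F')(M) = Add(Rational(-7, 4), Mul(Rational(1, 4), Add(M, M))) = Add(Rational(-7, 4), Mul(Rational(1, 4), Mul(2, M))) = Add(Rational(-7, 4), Mul(Rational(1, 2), M)))
Function('B')(D) = -4 (Function('B')(D) = Mul(-4, Mul(Add(D, D), Pow(Add(D, D), -1))) = Mul(-4, Mul(Mul(2, D), Pow(Mul(2, D), -1))) = Mul(-4, Mul(Mul(2, D), Mul(Rational(1, 2), Pow(D, -1)))) = Mul(-4, 1) = -4)
o = -4
Mul(o, 4) = Mul(-4, 4) = -16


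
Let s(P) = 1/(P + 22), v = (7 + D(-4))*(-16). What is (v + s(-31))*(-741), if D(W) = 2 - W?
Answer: 462631/3 ≈ 1.5421e+5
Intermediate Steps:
v = -208 (v = (7 + (2 - 1*(-4)))*(-16) = (7 + (2 + 4))*(-16) = (7 + 6)*(-16) = 13*(-16) = -208)
s(P) = 1/(22 + P)
(v + s(-31))*(-741) = (-208 + 1/(22 - 31))*(-741) = (-208 + 1/(-9))*(-741) = (-208 - ⅑)*(-741) = -1873/9*(-741) = 462631/3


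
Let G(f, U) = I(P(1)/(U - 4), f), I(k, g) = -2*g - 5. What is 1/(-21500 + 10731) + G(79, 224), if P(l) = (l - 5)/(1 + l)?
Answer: -1755348/10769 ≈ -163.00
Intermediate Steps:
P(l) = (-5 + l)/(1 + l)
I(k, g) = -5 - 2*g
G(f, U) = -5 - 2*f
1/(-21500 + 10731) + G(79, 224) = 1/(-21500 + 10731) + (-5 - 2*79) = 1/(-10769) + (-5 - 158) = -1/10769 - 163 = -1755348/10769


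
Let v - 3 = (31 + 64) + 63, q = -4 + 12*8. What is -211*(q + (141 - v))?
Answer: -15192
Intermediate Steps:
q = 92 (q = -4 + 96 = 92)
v = 161 (v = 3 + ((31 + 64) + 63) = 3 + (95 + 63) = 3 + 158 = 161)
-211*(q + (141 - v)) = -211*(92 + (141 - 1*161)) = -211*(92 + (141 - 161)) = -211*(92 - 20) = -211*72 = -15192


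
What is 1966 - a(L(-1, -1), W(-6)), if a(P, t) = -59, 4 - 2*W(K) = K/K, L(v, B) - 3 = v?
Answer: 2025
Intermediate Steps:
L(v, B) = 3 + v
W(K) = 3/2 (W(K) = 2 - K/(2*K) = 2 - ½*1 = 2 - ½ = 3/2)
1966 - a(L(-1, -1), W(-6)) = 1966 - 1*(-59) = 1966 + 59 = 2025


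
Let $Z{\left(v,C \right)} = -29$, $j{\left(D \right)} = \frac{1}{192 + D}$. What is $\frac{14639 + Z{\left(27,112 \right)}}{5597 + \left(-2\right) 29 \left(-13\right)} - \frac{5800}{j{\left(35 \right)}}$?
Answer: $- \frac{2787237330}{2117} \approx -1.3166 \cdot 10^{6}$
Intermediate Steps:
$\frac{14639 + Z{\left(27,112 \right)}}{5597 + \left(-2\right) 29 \left(-13\right)} - \frac{5800}{j{\left(35 \right)}} = \frac{14639 - 29}{5597 + \left(-2\right) 29 \left(-13\right)} - \frac{5800}{\frac{1}{192 + 35}} = \frac{14610}{5597 - -754} - \frac{5800}{\frac{1}{227}} = \frac{14610}{5597 + 754} - 5800 \frac{1}{\frac{1}{227}} = \frac{14610}{6351} - 1316600 = 14610 \cdot \frac{1}{6351} - 1316600 = \frac{4870}{2117} - 1316600 = - \frac{2787237330}{2117}$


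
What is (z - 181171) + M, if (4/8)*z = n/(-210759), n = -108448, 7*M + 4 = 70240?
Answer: -252479544127/1475313 ≈ -1.7114e+5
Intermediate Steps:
M = 70236/7 (M = -4/7 + (⅐)*70240 = -4/7 + 70240/7 = 70236/7 ≈ 10034.)
z = 216896/210759 (z = 2*(-108448/(-210759)) = 2*(-108448*(-1/210759)) = 2*(108448/210759) = 216896/210759 ≈ 1.0291)
(z - 181171) + M = (216896/210759 - 181171) + 70236/7 = -38183201893/210759 + 70236/7 = -252479544127/1475313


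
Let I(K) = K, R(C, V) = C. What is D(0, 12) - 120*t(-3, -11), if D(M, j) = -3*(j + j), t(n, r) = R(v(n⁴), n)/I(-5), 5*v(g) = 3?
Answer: -288/5 ≈ -57.600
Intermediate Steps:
v(g) = ⅗ (v(g) = (⅕)*3 = ⅗)
t(n, r) = -3/25 (t(n, r) = (⅗)/(-5) = (⅗)*(-⅕) = -3/25)
D(M, j) = -6*j
D(0, 12) - 120*t(-3, -11) = -6*12 - 120*(-3/25) = -72 + 72/5 = -288/5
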